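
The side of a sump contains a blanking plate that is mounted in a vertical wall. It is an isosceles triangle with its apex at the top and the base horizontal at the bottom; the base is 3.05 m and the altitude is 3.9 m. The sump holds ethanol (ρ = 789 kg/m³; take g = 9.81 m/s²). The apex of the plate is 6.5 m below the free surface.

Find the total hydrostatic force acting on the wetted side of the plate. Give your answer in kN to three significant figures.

γ = ρg = 789 × 9.81 / 1000 = 7.74009 kN/m³.
With the apex up, the centroid sits 2h/3 = 2 × 3.9/3 = 2.6 m below the apex, so the centroid depth is h_c = 6.5 + 2.6 = 9.1 m.
A = ½ × 3.05 × 3.9 = 5.9475 m².
Resultant F = γ·h_c·A = 7.74009 × 9.1 × 5.9475 = 418.911 kN.

F ≈ 419 kN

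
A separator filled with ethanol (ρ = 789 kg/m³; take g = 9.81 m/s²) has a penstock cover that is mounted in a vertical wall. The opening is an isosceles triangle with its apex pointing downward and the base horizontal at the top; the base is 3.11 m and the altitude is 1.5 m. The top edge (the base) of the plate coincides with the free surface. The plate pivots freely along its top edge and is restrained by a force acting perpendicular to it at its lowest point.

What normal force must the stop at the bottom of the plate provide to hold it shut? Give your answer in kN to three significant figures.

γ = ρg = 789 × 9.81 / 1000 = 7.74009 kN/m³.
With the apex down, the centroid sits h/3 = 1.5/3 = 0.5 m below the base (the top edge), so the centroid depth is h_c = 0.5 m.
A = ½ × 3.11 × 1.5 = 2.3325 m².
Resultant F = γ·h_c·A = 7.74009 × 0.5 × 2.3325 = 9.02688 kN.
I_c = b·h³/36 = 3.11 × 1.5³/36 = 0.291563 m⁴.
Centre of pressure: y_p = y_c + I_c/(y_c·A) = 0.5 + 0.291563/(0.5 × 2.3325) = 0.5 + 0.25 = 0.75 m along the plane.
The resultant acts 0.5 + 0.25 = 0.75 m (along the plate) below the hinge at the top edge, so the moment about the hinge is M = F × 0.75 = 9.02688 × 0.75 = 6.77016 kN·m.
A normal force at the bottom, 1.5 m from the hinge, must supply this moment: P = 6.77016/1.5 = 4.51344 kN.

P ≈ 4.51 kN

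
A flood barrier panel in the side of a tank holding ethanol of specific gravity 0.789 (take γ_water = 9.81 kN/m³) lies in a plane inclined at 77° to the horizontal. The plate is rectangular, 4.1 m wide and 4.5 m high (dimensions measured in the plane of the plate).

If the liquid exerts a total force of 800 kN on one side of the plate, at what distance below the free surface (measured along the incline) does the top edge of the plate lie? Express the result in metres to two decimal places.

y_top ≈ 3.50 m

γ = 0.789 × 9.81 = 7.74009 kN/m³.
A = 4.1 × 4.5 = 18.45 m².
From F = γ·h_c·A, the centroid depth is h_c = 800/(7.74009 × 18.45) = 5.60206 m.
Let θ = 77° be the plate's angle to the horizontal; measure y along the incline from where the plane meets the free surface. Vertical depth h = y·sinθ with sinθ = 0.974370.
Along the incline, y_c = h_c/sinθ = 5.60206/0.974370 = 5.74942 m.
The centroid lies 4.5/2 = 2.25 m below the top edge, so the top edge sits at y_top = 5.74942 − 2.25 = 3.49942 m along the incline.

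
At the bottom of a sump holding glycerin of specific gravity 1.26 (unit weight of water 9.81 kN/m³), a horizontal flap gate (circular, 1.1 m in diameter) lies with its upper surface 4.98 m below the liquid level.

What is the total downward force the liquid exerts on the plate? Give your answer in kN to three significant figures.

γ = 1.26 × 9.81 = 12.3606 kN/m³.
The plate is horizontal, so pressure is uniform at p = γ·h = 12.3606 × 4.98 = 61.5558 kN/m².
A = π(0.55)² = 0.950332 m².
F = p·A = 61.5558 × 0.950332 = 58.4984 kN.

F ≈ 58.5 kN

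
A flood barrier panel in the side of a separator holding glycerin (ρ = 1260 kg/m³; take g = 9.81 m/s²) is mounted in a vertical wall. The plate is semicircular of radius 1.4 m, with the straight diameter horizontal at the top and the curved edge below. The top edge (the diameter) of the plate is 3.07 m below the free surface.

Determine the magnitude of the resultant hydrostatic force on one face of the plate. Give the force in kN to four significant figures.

γ = ρg = 1260 × 9.81 / 1000 = 12.3606 kN/m³.
The centroid of a semicircle lies 4r/(3π) = 0.594178 m from the diameter, here below the top edge, so the centroid depth is h_c = 3.07 + 0.594178 = 3.66418 m.
A = πr²/2 = π × 1.4²/2 = 3.07876 m².
Resultant F = γ·h_c·A = 12.3606 × 3.66418 × 3.07876 = 139.442 kN.

F ≈ 139.4 kN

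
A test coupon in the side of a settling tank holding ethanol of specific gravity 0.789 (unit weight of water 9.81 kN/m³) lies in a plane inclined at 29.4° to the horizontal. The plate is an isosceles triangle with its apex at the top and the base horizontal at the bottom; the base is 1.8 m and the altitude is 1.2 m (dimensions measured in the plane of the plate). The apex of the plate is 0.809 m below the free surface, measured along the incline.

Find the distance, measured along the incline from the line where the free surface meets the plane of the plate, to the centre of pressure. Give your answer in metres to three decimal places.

y_p = 1.659 m

γ = 0.789 × 9.81 = 7.74009 kN/m³.
Let θ = 29.4° be the plate's angle to the horizontal; measure y along the incline from where the plane meets the free surface. Vertical depth h = y·sinθ with sinθ = 0.490904.
With the apex up, the centroid sits 2h/3 = 2 × 1.2/3 = 0.8 m below the apex, so y_c = 0.809 + 0.8 = 1.609 m and h_c = 1.609 × 0.490904 = 0.789865 m.
A = ½ × 1.8 × 1.2 = 1.08 m².
Resultant F = γ·h_c·A = 7.74009 × 0.789865 × 1.08 = 6.60272 kN.
I_c = b·h³/36 = 1.8 × 1.2³/36 = 0.0864 m⁴.
Centre of pressure: y_p = y_c + I_c/(y_c·A) = 1.609 + 0.0864/(1.609 × 1.08) = 1.609 + 0.0497203 = 1.65872 m along the plane.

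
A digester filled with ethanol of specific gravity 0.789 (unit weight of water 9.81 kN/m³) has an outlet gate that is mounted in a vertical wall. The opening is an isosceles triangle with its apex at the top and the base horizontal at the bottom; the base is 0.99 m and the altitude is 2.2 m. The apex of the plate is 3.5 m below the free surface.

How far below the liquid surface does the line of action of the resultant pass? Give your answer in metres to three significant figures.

γ = 0.789 × 9.81 = 7.74009 kN/m³.
With the apex up, the centroid sits 2h/3 = 2 × 2.2/3 = 1.46667 m below the apex, so the centroid depth is h_c = 3.5 + 1.46667 = 4.96667 m.
A = ½ × 0.99 × 2.2 = 1.089 m².
Resultant F = γ·h_c·A = 7.74009 × 4.96667 × 1.089 = 41.8639 kN.
I_c = b·h³/36 = 0.99 × 2.2³/36 = 0.29282 m⁴.
Centre of pressure: y_p = y_c + I_c/(y_c·A) = 4.96667 + 0.29282/(4.96667 × 1.089) = 4.96667 + 0.0541387 = 5.02081 m along the plane.

h_p = 5.02 m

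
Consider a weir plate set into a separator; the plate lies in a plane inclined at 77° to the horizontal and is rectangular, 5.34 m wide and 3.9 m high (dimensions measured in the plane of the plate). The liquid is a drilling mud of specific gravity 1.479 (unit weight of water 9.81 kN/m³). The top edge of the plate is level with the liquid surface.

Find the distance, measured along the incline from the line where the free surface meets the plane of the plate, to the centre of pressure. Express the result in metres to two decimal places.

y_p = 2.60 m

γ = 1.479 × 9.81 = 14.50899 kN/m³.
Let θ = 77° be the plate's angle to the horizontal; measure y along the incline from where the plane meets the free surface. Vertical depth h = y·sinθ with sinθ = 0.974370.
The centroid lies 3.9/2 = 1.95 m below the top edge, so y_c = 1.95 m and h_c = 1.95 × 0.974370 = 1.90002 m.
A = 5.34 × 3.9 = 20.826 m².
Resultant F = γ·h_c·A = 14.50899 × 1.90002 × 20.826 = 574.118 kN.
I_c = b·h³/12 = 5.34 × 3.9³/12 = 26.397 m⁴.
Centre of pressure: y_p = y_c + I_c/(y_c·A) = 1.95 + 26.397/(1.95 × 20.826) = 1.95 + 0.650001 = 2.6 m along the plane.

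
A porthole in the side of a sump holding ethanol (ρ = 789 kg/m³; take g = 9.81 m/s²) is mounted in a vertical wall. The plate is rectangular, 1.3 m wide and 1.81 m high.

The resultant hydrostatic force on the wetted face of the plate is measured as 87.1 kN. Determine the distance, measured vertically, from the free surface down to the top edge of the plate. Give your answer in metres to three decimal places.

γ = ρg = 789 × 9.81 / 1000 = 7.74009 kN/m³.
A = 1.3 × 1.81 = 2.353 m².
From F = γ·h_c·A, the centroid depth is h_c = 87.1/(7.74009 × 2.353) = 4.78245 m.
The centroid lies 1.81/2 = 0.905 m below the top edge, so the top edge sits at h_top = 4.78245 − 0.905 = 3.87745 m below the surface.

d_top ≈ 3.877 m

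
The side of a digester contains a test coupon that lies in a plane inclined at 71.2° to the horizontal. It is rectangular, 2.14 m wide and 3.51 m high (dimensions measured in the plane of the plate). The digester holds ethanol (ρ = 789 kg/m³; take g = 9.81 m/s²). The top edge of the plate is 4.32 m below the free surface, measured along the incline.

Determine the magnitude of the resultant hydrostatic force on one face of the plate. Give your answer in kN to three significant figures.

F ≈ 334 kN

γ = ρg = 789 × 9.81 / 1000 = 7.74009 kN/m³.
Let θ = 71.2° be the plate's angle to the horizontal; measure y along the incline from where the plane meets the free surface. Vertical depth h = y·sinθ with sinθ = 0.946649.
The centroid lies 3.51/2 = 1.755 m below the top edge, so y_c = 4.32 + 1.755 = 6.075 m and h_c = 6.075 × 0.946649 = 5.75089 m.
A = 2.14 × 3.51 = 7.5114 m².
Resultant F = γ·h_c·A = 7.74009 × 5.75089 × 7.5114 = 334.35 kN.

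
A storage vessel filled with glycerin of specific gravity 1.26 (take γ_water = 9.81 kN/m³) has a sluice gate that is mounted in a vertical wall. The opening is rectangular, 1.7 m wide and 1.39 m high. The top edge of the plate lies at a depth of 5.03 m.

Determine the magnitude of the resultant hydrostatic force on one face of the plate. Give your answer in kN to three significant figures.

F ≈ 167 kN

γ = 1.26 × 9.81 = 12.3606 kN/m³.
The centroid lies 1.39/2 = 0.695 m below the top edge, so the centroid depth is h_c = 5.03 + 0.695 = 5.725 m.
A = 1.7 × 1.39 = 2.363 m².
Resultant F = γ·h_c·A = 12.3606 × 5.725 × 2.363 = 167.216 kN.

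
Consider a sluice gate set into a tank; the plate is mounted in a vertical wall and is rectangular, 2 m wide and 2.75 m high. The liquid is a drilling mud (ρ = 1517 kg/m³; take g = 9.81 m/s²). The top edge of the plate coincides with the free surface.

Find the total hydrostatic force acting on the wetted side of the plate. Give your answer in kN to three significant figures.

γ = ρg = 1517 × 9.81 / 1000 = 14.88177 kN/m³.
The centroid lies 2.75/2 = 1.375 m below the top edge, so the centroid depth is h_c = 1.375 m.
A = 2 × 2.75 = 5.5 m².
Resultant F = γ·h_c·A = 14.88177 × 1.375 × 5.5 = 112.543 kN.

F ≈ 113 kN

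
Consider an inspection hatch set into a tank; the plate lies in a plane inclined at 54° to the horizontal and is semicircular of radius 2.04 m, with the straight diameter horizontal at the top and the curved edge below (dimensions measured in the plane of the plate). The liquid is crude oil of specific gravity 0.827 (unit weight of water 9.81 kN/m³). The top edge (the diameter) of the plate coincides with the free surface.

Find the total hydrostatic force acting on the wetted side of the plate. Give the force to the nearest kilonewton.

γ = 0.827 × 9.81 = 8.11287 kN/m³.
Let θ = 54° be the plate's angle to the horizontal; measure y along the incline from where the plane meets the free surface. Vertical depth h = y·sinθ with sinθ = 0.809017.
The centroid of a semicircle lies 4r/(3π) = 0.865803 m from the diameter, here below the top edge, so y_c = 0.865803 m and h_c = 0.865803 × 0.809017 = 0.700449 m.
A = πr²/2 = π × 2.04²/2 = 6.53703 m².
Resultant F = γ·h_c·A = 8.11287 × 0.700449 × 6.53703 = 37.1477 kN.

F ≈ 37 kN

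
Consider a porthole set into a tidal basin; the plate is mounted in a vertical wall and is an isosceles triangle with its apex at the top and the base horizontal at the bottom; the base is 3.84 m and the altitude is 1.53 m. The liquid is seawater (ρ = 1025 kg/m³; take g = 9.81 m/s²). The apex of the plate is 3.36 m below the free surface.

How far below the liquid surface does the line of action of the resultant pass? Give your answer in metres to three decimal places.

γ = ρg = 1025 × 9.81 / 1000 = 10.05525 kN/m³.
With the apex up, the centroid sits 2h/3 = 2 × 1.53/3 = 1.02 m below the apex, so the centroid depth is h_c = 3.36 + 1.02 = 4.38 m.
A = ½ × 3.84 × 1.53 = 2.9376 m².
Resultant F = γ·h_c·A = 10.05525 × 4.38 × 2.9376 = 129.378 kN.
I_c = b·h³/36 = 3.84 × 1.53³/36 = 0.382035 m⁴.
Centre of pressure: y_p = y_c + I_c/(y_c·A) = 4.38 + 0.382035/(4.38 × 2.9376) = 4.38 + 0.0296918 = 4.40969 m along the plane.

h_p = 4.410 m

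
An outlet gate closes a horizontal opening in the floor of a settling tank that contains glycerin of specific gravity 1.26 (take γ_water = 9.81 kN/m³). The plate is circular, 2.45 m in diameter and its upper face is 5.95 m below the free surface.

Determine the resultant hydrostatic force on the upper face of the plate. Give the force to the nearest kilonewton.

F ≈ 347 kN

γ = 1.26 × 9.81 = 12.3606 kN/m³.
The plate is horizontal, so pressure is uniform at p = γ·h = 12.3606 × 5.95 = 73.5456 kN/m².
A = π(1.225)² = 4.71435 m².
F = p·A = 73.5456 × 4.71435 = 346.72 kN.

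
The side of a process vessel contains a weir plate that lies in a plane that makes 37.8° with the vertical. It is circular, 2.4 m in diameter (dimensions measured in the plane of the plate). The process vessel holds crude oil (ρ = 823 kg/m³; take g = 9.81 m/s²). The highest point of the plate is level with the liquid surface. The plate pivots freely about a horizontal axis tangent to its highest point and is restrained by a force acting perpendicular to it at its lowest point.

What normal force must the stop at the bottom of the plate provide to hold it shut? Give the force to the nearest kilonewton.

P ≈ 22 kN

γ = ρg = 823 × 9.81 / 1000 = 8.07363 kN/m³.
The plate makes 37.8° with the vertical, i.e. θ = 90° − 37.8° = 52.2° to the horizontal. Measuring y along the incline from the free-surface line, vertical depth h = y·sinθ with sinθ = 0.790155.
The centroid is at the centre, 1.2 m below the top of the plate, so y_c = 1.2 m and h_c = 1.2 × 0.790155 = 0.948186 m.
A = π(1.2)² = 4.52389 m².
Resultant F = γ·h_c·A = 8.07363 × 0.948186 × 4.52389 = 34.6317 kN.
I_c = πr⁴/4 = π × 1.2⁴/4 = 1.6286 m⁴.
Centre of pressure: y_p = y_c + I_c/(y_c·A) = 1.2 + 1.6286/(1.2 × 4.52389) = 1.2 + 0.3 = 1.5 m along the plane.
The resultant acts 1.2 + 0.3 = 1.5 m (along the plate) below the hinge at the top edge, so the moment about the hinge is M = F × 1.5 = 34.6317 × 1.5 = 51.9476 kN·m.
A normal force at the bottom, 2.4 m from the hinge, must supply this moment: P = 51.9476/2.4 = 21.6448 kN.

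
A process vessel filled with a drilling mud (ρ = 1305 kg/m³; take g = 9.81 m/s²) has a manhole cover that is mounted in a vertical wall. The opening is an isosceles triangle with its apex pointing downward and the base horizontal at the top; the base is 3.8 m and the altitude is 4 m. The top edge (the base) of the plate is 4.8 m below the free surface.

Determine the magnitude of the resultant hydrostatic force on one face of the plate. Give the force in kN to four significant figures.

γ = ρg = 1305 × 9.81 / 1000 = 12.80205 kN/m³.
With the apex down, the centroid sits h/3 = 4/3 = 1.33333 m below the base (the top edge), so the centroid depth is h_c = 4.8 + 1.33333 = 6.13333 m.
A = ½ × 3.8 × 4 = 7.6 m².
Resultant F = γ·h_c·A = 12.80205 × 6.13333 × 7.6 = 596.746 kN.

F ≈ 596.7 kN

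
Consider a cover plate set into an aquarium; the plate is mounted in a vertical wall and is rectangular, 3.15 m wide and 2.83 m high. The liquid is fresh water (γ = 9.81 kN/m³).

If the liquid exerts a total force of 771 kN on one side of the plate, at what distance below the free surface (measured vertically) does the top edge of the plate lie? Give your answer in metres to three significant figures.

d_top ≈ 7.40 m

γ = 9.81 kN/m³.
A = 3.15 × 2.83 = 8.9145 m².
From F = γ·h_c·A, the centroid depth is h_c = 771/(9.81 × 8.9145) = 8.81634 m.
The centroid lies 2.83/2 = 1.415 m below the top edge, so the top edge sits at h_top = 8.81634 − 1.415 = 7.40134 m below the surface.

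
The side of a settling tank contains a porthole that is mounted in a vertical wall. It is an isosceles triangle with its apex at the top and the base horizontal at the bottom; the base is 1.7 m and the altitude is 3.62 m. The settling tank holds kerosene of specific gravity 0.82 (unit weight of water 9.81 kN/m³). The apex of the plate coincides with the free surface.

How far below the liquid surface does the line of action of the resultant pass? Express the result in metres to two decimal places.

h_p = 2.72 m

γ = 0.82 × 9.81 = 8.0442 kN/m³.
With the apex up, the centroid sits 2h/3 = 2 × 3.62/3 = 2.41333 m below the apex, so the centroid depth is h_c = 2.41333 m.
A = ½ × 1.7 × 3.62 = 3.077 m².
Resultant F = γ·h_c·A = 8.0442 × 2.41333 × 3.077 = 59.7348 kN.
I_c = b·h³/36 = 1.7 × 3.62³/36 = 2.24012 m⁴.
Centre of pressure: y_p = y_c + I_c/(y_c·A) = 2.41333 + 2.24012/(2.41333 × 3.077) = 2.41333 + 0.301666 = 2.715 m along the plane.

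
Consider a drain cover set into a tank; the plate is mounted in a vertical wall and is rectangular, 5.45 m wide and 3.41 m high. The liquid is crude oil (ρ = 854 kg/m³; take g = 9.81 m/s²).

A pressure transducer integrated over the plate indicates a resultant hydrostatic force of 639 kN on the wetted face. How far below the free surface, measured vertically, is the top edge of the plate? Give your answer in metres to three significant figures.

d_top ≈ 2.40 m

γ = ρg = 854 × 9.81 / 1000 = 8.37774 kN/m³.
A = 5.45 × 3.41 = 18.5845 m².
From F = γ·h_c·A, the centroid depth is h_c = 639/(8.37774 × 18.5845) = 4.10415 m.
The centroid lies 3.41/2 = 1.705 m below the top edge, so the top edge sits at h_top = 4.10415 − 1.705 = 2.39915 m below the surface.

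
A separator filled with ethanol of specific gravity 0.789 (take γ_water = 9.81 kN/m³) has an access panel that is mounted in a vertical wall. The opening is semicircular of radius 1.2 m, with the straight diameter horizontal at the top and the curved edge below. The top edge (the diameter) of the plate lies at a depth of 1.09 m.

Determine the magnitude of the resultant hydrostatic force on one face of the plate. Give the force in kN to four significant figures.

F ≈ 28.00 kN

γ = 0.789 × 9.81 = 7.74009 kN/m³.
The centroid of a semicircle lies 4r/(3π) = 0.509296 m from the diameter, here below the top edge, so the centroid depth is h_c = 1.09 + 0.509296 = 1.5993 m.
A = πr²/2 = π × 1.2²/2 = 2.26195 m².
Resultant F = γ·h_c·A = 7.74009 × 1.5993 × 2.26195 = 28.0001 kN.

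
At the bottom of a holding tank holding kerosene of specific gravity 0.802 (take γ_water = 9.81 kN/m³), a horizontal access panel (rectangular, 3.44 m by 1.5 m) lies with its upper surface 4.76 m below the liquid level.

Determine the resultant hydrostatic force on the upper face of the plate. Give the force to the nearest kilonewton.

F ≈ 193 kN

γ = 0.802 × 9.81 = 7.86762 kN/m³.
The plate is horizontal, so pressure is uniform at p = γ·h = 7.86762 × 4.76 = 37.4499 kN/m².
A = 3.44 × 1.5 = 5.16 m².
F = p·A = 37.4499 × 5.16 = 193.241 kN.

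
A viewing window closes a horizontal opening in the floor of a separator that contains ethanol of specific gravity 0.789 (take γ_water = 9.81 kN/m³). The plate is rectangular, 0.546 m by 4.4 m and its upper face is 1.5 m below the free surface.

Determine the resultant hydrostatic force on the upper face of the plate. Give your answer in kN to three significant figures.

F ≈ 27.9 kN

γ = 0.789 × 9.81 = 7.74009 kN/m³.
The plate is horizontal, so pressure is uniform at p = γ·h = 7.74009 × 1.5 = 11.6101 kN/m².
A = 0.546 × 4.4 = 2.4024 m².
F = p·A = 11.6101 × 2.4024 = 27.8921 kN.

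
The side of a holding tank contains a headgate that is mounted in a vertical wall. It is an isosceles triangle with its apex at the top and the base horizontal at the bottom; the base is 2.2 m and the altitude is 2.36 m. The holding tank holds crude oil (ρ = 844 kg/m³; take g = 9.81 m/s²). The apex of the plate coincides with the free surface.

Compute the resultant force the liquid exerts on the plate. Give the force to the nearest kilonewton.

γ = ρg = 844 × 9.81 / 1000 = 8.27964 kN/m³.
With the apex up, the centroid sits 2h/3 = 2 × 2.36/3 = 1.57333 m below the apex, so the centroid depth is h_c = 1.57333 m.
A = ½ × 2.2 × 2.36 = 2.596 m².
Resultant F = γ·h_c·A = 8.27964 × 1.57333 × 2.596 = 33.8171 kN.

F ≈ 34 kN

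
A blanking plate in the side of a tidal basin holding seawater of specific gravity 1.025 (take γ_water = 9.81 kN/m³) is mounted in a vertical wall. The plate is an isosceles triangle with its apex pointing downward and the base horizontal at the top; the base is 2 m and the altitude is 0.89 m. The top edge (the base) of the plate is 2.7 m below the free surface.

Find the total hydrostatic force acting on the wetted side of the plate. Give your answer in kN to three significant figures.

γ = 1.025 × 9.81 = 10.05525 kN/m³.
With the apex down, the centroid sits h/3 = 0.89/3 = 0.296667 m below the base (the top edge), so the centroid depth is h_c = 2.7 + 0.296667 = 2.99667 m.
A = ½ × 2 × 0.89 = 0.89 m².
Resultant F = γ·h_c·A = 10.05525 × 2.99667 × 0.89 = 26.8177 kN.

F ≈ 26.8 kN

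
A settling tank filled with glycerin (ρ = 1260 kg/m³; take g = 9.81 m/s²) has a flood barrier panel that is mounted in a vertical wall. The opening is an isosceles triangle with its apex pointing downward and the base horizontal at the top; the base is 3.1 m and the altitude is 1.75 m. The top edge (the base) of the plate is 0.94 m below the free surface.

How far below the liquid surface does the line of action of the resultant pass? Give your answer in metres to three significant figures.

γ = ρg = 1260 × 9.81 / 1000 = 12.3606 kN/m³.
With the apex down, the centroid sits h/3 = 1.75/3 = 0.583333 m below the base (the top edge), so the centroid depth is h_c = 0.94 + 0.583333 = 1.52333 m.
A = ½ × 3.1 × 1.75 = 2.7125 m².
Resultant F = γ·h_c·A = 12.3606 × 1.52333 × 2.7125 = 51.0744 kN.
I_c = b·h³/36 = 3.1 × 1.75³/36 = 0.461502 m⁴.
Centre of pressure: y_p = y_c + I_c/(y_c·A) = 1.52333 + 0.461502/(1.52333 × 2.7125) = 1.52333 + 0.111689 = 1.63502 m along the plane.

h_p = 1.64 m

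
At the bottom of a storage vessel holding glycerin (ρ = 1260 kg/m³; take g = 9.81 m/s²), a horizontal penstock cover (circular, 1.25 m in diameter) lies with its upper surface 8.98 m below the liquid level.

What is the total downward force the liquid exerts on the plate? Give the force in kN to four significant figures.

γ = ρg = 1260 × 9.81 / 1000 = 12.3606 kN/m³.
The plate is horizontal, so pressure is uniform at p = γ·h = 12.3606 × 8.98 = 110.998 kN/m².
A = π(0.625)² = 1.22718 m².
F = p·A = 110.998 × 1.22718 = 136.215 kN.

F ≈ 136.2 kN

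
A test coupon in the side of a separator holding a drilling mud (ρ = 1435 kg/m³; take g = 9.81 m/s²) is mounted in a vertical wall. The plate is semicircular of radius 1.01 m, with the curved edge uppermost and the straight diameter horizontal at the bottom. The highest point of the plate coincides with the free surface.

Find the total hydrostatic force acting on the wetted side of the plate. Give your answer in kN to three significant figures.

F ≈ 13.1 kN

γ = ρg = 1435 × 9.81 / 1000 = 14.07735 kN/m³.
The centroid lies 4r/(3π) = 0.428657 m above the diameter, so r − 4r/(3π) = 1.01 − 0.428657 = 0.581343 m below the topmost point, so the centroid depth is h_c = 0.581343 m.
A = πr²/2 = π × 1.01²/2 = 1.60237 m².
Resultant F = γ·h_c·A = 14.07735 × 0.581343 × 1.60237 = 13.1134 kN.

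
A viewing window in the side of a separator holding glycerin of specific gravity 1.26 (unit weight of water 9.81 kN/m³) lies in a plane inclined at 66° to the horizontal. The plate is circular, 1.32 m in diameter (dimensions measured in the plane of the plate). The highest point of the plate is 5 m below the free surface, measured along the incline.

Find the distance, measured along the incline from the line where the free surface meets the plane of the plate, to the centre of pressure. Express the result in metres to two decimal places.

y_p = 5.68 m

γ = 1.26 × 9.81 = 12.3606 kN/m³.
Let θ = 66° be the plate's angle to the horizontal; measure y along the incline from where the plane meets the free surface. Vertical depth h = y·sinθ with sinθ = 0.913545.
The centroid is at the centre, 0.66 m below the top of the plate, so y_c = 5 + 0.66 = 5.66 m and h_c = 5.66 × 0.913545 = 5.17066 m.
A = π(0.66)² = 1.36848 m².
Resultant F = γ·h_c·A = 12.3606 × 5.17066 × 1.36848 = 87.4629 kN.
I_c = πr⁴/4 = π × 0.66⁴/4 = 0.149027 m⁴.
Centre of pressure: y_p = y_c + I_c/(y_c·A) = 5.66 + 0.149027/(5.66 × 1.36848) = 5.66 + 0.0192402 = 5.67924 m along the plane.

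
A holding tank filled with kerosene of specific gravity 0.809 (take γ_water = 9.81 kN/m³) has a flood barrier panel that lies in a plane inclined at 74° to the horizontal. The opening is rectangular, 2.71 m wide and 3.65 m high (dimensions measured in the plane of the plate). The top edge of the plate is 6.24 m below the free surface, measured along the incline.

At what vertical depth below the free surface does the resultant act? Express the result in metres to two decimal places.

h_p = 7.88 m

γ = 0.809 × 9.81 = 7.93629 kN/m³.
Let θ = 74° be the plate's angle to the horizontal; measure y along the incline from where the plane meets the free surface. Vertical depth h = y·sinθ with sinθ = 0.961262.
The centroid lies 3.65/2 = 1.825 m below the top edge, so y_c = 6.24 + 1.825 = 8.065 m and h_c = 8.065 × 0.961262 = 7.75258 m.
A = 2.71 × 3.65 = 9.8915 m².
Resultant F = γ·h_c·A = 7.93629 × 7.75258 × 9.8915 = 608.592 kN.
I_c = b·h³/12 = 2.71 × 3.65³/12 = 10.9816 m⁴.
Centre of pressure: y_p = y_c + I_c/(y_c·A) = 8.065 + 10.9816/(8.065 × 9.8915) = 8.065 + 0.137657 = 8.20266 m along the plane.
Vertically, h_p = y_p·sinθ = 8.20266 × 0.961262 = 7.88491 m.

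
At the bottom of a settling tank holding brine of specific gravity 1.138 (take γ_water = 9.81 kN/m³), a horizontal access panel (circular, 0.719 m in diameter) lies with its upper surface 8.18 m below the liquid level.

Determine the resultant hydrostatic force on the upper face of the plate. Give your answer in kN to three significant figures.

F ≈ 37.1 kN

γ = 1.138 × 9.81 = 11.16378 kN/m³.
The plate is horizontal, so pressure is uniform at p = γ·h = 11.16378 × 8.18 = 91.3197 kN/m².
A = π(0.3595)² = 0.40602 m².
F = p·A = 91.3197 × 0.40602 = 37.0776 kN.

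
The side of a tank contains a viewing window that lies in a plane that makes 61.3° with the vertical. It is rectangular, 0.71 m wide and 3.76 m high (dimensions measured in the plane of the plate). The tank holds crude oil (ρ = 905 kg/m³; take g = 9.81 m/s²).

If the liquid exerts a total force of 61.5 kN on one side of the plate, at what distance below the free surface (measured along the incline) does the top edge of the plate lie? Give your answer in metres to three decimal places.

γ = ρg = 905 × 9.81 / 1000 = 8.87805 kN/m³.
A = 0.71 × 3.76 = 2.6696 m².
From F = γ·h_c·A, the centroid depth is h_c = 61.5/(8.87805 × 2.6696) = 2.59484 m.
The plate makes 61.3° with the vertical, i.e. θ = 90° − 61.3° = 28.7° to the horizontal. Measuring y along the incline from the free-surface line, vertical depth h = y·sinθ with sinθ = 0.480223.
Along the incline, y_c = h_c/sinθ = 2.59484/0.480223 = 5.40341 m.
The centroid lies 3.76/2 = 1.88 m below the top edge, so the top edge sits at y_top = 5.40341 − 1.88 = 3.52341 m along the incline.

y_top ≈ 3.523 m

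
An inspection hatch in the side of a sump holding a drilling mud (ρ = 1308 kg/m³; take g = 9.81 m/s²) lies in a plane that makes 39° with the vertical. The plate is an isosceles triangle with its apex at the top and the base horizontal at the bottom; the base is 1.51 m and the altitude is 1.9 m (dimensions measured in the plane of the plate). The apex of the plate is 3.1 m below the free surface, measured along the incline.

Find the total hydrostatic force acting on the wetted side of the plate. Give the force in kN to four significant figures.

F ≈ 62.46 kN

γ = ρg = 1308 × 9.81 / 1000 = 12.83148 kN/m³.
The plate makes 39° with the vertical, i.e. θ = 90° − 39° = 51° to the horizontal. Measuring y along the incline from the free-surface line, vertical depth h = y·sinθ with sinθ = 0.777146.
With the apex up, the centroid sits 2h/3 = 2 × 1.9/3 = 1.26667 m below the apex, so y_c = 3.1 + 1.26667 = 4.36667 m and h_c = 4.36667 × 0.777146 = 3.39354 m.
A = ½ × 1.51 × 1.9 = 1.4345 m².
Resultant F = γ·h_c·A = 12.83148 × 3.39354 × 1.4345 = 62.4641 kN.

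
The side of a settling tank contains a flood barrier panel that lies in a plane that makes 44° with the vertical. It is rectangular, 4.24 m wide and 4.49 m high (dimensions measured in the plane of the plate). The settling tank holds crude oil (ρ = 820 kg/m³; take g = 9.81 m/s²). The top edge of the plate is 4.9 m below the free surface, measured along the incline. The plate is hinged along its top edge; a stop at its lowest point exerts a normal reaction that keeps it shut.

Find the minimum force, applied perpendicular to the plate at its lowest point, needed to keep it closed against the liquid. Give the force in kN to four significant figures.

P ≈ 434.8 kN

γ = ρg = 820 × 9.81 / 1000 = 8.0442 kN/m³.
The plate makes 44° with the vertical, i.e. θ = 90° − 44° = 46° to the horizontal. Measuring y along the incline from the free-surface line, vertical depth h = y·sinθ with sinθ = 0.719340.
The centroid lies 4.49/2 = 2.245 m below the top edge, so y_c = 4.9 + 2.245 = 7.145 m and h_c = 7.145 × 0.719340 = 5.13968 m.
A = 4.24 × 4.49 = 19.0376 m².
Resultant F = γ·h_c·A = 8.0442 × 5.13968 × 19.0376 = 787.102 kN.
I_c = b·h³/12 = 4.24 × 4.49³/12 = 31.9833 m⁴.
Centre of pressure: y_p = y_c + I_c/(y_c·A) = 7.145 + 31.9833/(7.145 × 19.0376) = 7.145 + 0.23513 = 7.38013 m along the plane.
The resultant acts 2.245 + 0.23513 = 2.48013 m (along the plate) below the hinge at the top edge, so the moment about the hinge is M = F × 2.48013 = 787.102 × 2.48013 = 1952.12 kN·m.
A normal force at the bottom, 4.49 m from the hinge, must supply this moment: P = 1952.12/4.49 = 434.771 kN.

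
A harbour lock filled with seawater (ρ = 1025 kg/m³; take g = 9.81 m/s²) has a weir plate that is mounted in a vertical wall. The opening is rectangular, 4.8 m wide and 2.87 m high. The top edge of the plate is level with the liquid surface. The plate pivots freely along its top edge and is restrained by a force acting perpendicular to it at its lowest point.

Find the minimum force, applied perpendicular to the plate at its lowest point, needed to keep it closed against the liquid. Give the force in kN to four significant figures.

P ≈ 132.5 kN

γ = ρg = 1025 × 9.81 / 1000 = 10.05525 kN/m³.
The centroid lies 2.87/2 = 1.435 m below the top edge, so the centroid depth is h_c = 1.435 m.
A = 4.8 × 2.87 = 13.776 m².
Resultant F = γ·h_c·A = 10.05525 × 1.435 × 13.776 = 198.778 kN.
I_c = b·h³/12 = 4.8 × 2.87³/12 = 9.45596 m⁴.
Centre of pressure: y_p = y_c + I_c/(y_c·A) = 1.435 + 9.45596/(1.435 × 13.776) = 1.435 + 0.478333 = 1.91333 m along the plane.
The resultant acts 1.435 + 0.478333 = 1.91333 m (along the plate) below the hinge at the top edge, so the moment about the hinge is M = F × 1.91333 = 198.778 × 1.91333 = 380.328 kN·m.
A normal force at the bottom, 2.87 m from the hinge, must supply this moment: P = 380.328/2.87 = 132.518 kN.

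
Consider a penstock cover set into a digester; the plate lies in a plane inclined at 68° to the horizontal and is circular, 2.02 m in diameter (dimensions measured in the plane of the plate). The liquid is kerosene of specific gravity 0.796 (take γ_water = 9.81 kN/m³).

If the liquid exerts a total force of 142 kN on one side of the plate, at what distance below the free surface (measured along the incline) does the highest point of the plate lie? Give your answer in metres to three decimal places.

γ = 0.796 × 9.81 = 7.80876 kN/m³.
A = π(1.01)² = 3.20474 m².
From F = γ·h_c·A, the centroid depth is h_c = 142/(7.80876 × 3.20474) = 5.67432 m.
Let θ = 68° be the plate's angle to the horizontal; measure y along the incline from where the plane meets the free surface. Vertical depth h = y·sinθ with sinθ = 0.927184.
Along the incline, y_c = h_c/sinθ = 5.67432/0.927184 = 6.11995 m.
The centroid is at the centre, 1.01 m below the top of the plate, so the highest point sits at y_top = 6.11995 − 1.01 = 5.10995 m along the incline.

y_top ≈ 5.110 m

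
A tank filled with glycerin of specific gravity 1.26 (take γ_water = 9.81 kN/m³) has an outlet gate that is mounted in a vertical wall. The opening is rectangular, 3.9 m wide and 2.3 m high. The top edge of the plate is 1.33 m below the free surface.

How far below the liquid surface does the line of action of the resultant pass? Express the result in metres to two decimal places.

γ = 1.26 × 9.81 = 12.3606 kN/m³.
The centroid lies 2.3/2 = 1.15 m below the top edge, so the centroid depth is h_c = 1.33 + 1.15 = 2.48 m.
A = 3.9 × 2.3 = 8.97 m².
Resultant F = γ·h_c·A = 12.3606 × 2.48 × 8.97 = 274.969 kN.
I_c = b·h³/12 = 3.9 × 2.3³/12 = 3.95427 m⁴.
Centre of pressure: y_p = y_c + I_c/(y_c·A) = 2.48 + 3.95427/(2.48 × 8.97) = 2.48 + 0.177755 = 2.65775 m along the plane.

h_p = 2.66 m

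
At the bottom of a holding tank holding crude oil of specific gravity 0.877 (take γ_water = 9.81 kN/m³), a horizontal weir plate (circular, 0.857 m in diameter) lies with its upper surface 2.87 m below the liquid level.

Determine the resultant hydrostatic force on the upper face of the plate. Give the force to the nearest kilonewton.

γ = 0.877 × 9.81 = 8.60337 kN/m³.
The plate is horizontal, so pressure is uniform at p = γ·h = 8.60337 × 2.87 = 24.6917 kN/m².
A = π(0.4285)² = 0.576835 m².
F = p·A = 24.6917 × 0.576835 = 14.243 kN.

F ≈ 14 kN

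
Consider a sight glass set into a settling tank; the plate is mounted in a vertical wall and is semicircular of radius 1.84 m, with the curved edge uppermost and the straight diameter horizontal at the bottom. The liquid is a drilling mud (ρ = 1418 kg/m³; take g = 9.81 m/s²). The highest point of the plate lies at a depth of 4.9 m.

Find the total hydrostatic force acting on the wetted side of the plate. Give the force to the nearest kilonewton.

γ = ρg = 1418 × 9.81 / 1000 = 13.91058 kN/m³.
The centroid lies 4r/(3π) = 0.78092 m above the diameter, so r − 4r/(3π) = 1.84 − 0.78092 = 1.05908 m below the topmost point, so the centroid depth is h_c = 4.9 + 1.05908 = 5.95908 m.
A = πr²/2 = π × 1.84²/2 = 5.31809 m².
Resultant F = γ·h_c·A = 13.91058 × 5.95908 × 5.31809 = 440.839 kN.

F ≈ 441 kN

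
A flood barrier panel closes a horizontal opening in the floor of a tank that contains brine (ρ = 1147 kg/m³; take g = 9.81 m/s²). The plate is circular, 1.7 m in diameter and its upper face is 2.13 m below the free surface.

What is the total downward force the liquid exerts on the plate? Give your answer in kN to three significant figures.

γ = ρg = 1147 × 9.81 / 1000 = 11.25207 kN/m³.
The plate is horizontal, so pressure is uniform at p = γ·h = 11.25207 × 2.13 = 23.9669 kN/m².
A = π(0.85)² = 2.2698 m².
F = p·A = 23.9669 × 2.2698 = 54.4001 kN.

F ≈ 54.4 kN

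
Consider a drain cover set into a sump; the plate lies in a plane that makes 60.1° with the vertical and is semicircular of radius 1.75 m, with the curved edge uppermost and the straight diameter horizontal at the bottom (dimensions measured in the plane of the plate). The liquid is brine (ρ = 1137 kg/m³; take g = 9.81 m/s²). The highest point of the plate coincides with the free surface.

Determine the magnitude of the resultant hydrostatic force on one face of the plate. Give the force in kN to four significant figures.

γ = ρg = 1137 × 9.81 / 1000 = 11.15397 kN/m³.
The plate makes 60.1° with the vertical, i.e. θ = 90° − 60.1° = 29.9° to the horizontal. Measuring y along the incline from the free-surface line, vertical depth h = y·sinθ with sinθ = 0.498488.
The centroid lies 4r/(3π) = 0.742723 m above the diameter, so r − 4r/(3π) = 1.75 − 0.742723 = 1.00728 m below the topmost point, so y_c = 1.00728 m and h_c = 1.00728 × 0.498488 = 0.502117 m.
A = πr²/2 = π × 1.75²/2 = 4.81056 m².
Resultant F = γ·h_c·A = 11.15397 × 0.502117 × 4.81056 = 26.942 kN.

F ≈ 26.94 kN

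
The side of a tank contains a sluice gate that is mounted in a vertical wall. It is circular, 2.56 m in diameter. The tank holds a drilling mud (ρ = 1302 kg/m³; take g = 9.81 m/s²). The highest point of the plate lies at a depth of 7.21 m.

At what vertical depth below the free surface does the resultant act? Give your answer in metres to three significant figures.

h_p = 8.54 m

γ = ρg = 1302 × 9.81 / 1000 = 12.77262 kN/m³.
The centroid is at the centre, 1.28 m below the top of the plate, so the centroid depth is h_c = 7.21 + 1.28 = 8.49 m.
A = π(1.28)² = 5.14719 m².
Resultant F = γ·h_c·A = 12.77262 × 8.49 × 5.14719 = 558.159 kN.
I_c = πr⁴/4 = π × 1.28⁴/4 = 2.10829 m⁴.
Centre of pressure: y_p = y_c + I_c/(y_c·A) = 8.49 + 2.10829/(8.49 × 5.14719) = 8.49 + 0.048245 = 8.53824 m along the plane.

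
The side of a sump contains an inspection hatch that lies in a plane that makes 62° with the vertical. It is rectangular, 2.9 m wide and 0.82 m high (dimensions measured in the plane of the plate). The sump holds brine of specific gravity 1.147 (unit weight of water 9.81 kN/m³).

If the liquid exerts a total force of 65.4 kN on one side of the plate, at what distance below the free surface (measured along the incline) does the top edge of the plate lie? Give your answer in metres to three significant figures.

γ = 1.147 × 9.81 = 11.25207 kN/m³.
A = 2.9 × 0.82 = 2.378 m².
From F = γ·h_c·A, the centroid depth is h_c = 65.4/(11.25207 × 2.378) = 2.44418 m.
The plate makes 62° with the vertical, i.e. θ = 90° − 62° = 28° to the horizontal. Measuring y along the incline from the free-surface line, vertical depth h = y·sinθ with sinθ = 0.469472.
Along the incline, y_c = h_c/sinθ = 2.44418/0.469472 = 5.20623 m.
The centroid lies 0.82/2 = 0.41 m below the top edge, so the top edge sits at y_top = 5.20623 − 0.41 = 4.79623 m along the incline.

y_top ≈ 4.80 m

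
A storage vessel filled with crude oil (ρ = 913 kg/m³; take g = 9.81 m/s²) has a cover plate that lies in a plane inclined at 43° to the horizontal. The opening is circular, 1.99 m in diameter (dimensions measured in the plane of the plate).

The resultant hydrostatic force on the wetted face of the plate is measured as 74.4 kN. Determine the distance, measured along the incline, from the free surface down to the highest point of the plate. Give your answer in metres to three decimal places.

γ = ρg = 913 × 9.81 / 1000 = 8.95653 kN/m³.
A = π(0.995)² = 3.11026 m².
From F = γ·h_c·A, the centroid depth is h_c = 74.4/(8.95653 × 3.11026) = 2.67077 m.
Let θ = 43° be the plate's angle to the horizontal; measure y along the incline from where the plane meets the free surface. Vertical depth h = y·sinθ with sinθ = 0.681998.
Along the incline, y_c = h_c/sinθ = 2.67077/0.681998 = 3.9161 m.
The centroid is at the centre, 0.995 m below the top of the plate, so the highest point sits at y_top = 3.9161 − 0.995 = 2.9211 m along the incline.

y_top ≈ 2.921 m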